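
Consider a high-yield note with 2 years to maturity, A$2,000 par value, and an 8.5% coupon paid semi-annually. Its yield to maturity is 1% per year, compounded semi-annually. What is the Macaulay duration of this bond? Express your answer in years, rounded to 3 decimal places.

Periodic yield y = 0.005. Discount each cash flow and weight by its period:
  t   CF        PV=CF/(1+0.005)^t    t·PV
  1        85.00        84.5771        84.5771
  2        85.00        84.1563       168.3127
  3        85.00        83.7376       251.2129
  4     2,085.00     2,043.8161     8,175.2643
  Σ                  2,296.2872     8,679.3670
Price P = Σ PV = 2,296.2872.
Macaulay duration = Σ(t·PV) / P = 8,679.3670 / 2,296.2872 = 3.77974 half-year periods.
In years: 3.77974 / 2 = 1.88987 years.

1.890 years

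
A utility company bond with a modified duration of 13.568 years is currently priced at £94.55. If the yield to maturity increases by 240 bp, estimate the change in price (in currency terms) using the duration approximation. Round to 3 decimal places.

-£30.789

Duration approximation: ΔP/P ≈ -D_mod · Δy = -13.568 × (+0.024) = -0.325632.
ΔP ≈ 94.55 × (-0.325632) = -30.7885056.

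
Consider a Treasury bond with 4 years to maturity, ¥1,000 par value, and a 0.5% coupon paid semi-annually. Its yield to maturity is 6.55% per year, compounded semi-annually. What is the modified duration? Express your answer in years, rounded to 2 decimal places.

3.83 years

Periodic yield y = 0.03275. First find Macaulay duration:
  t   CF        PV=CF/(1+0.03275)^t    t·PV
  1         2.50         2.4207         2.4207
  2         2.50         2.3440         4.6879
  3         2.50         2.2696         6.8089
  4         2.50         2.1977         8.7906
  5         2.50         2.1280        10.6398
  6         2.50         2.0605        12.3629
  7         2.50         1.9951        13.9660
  8     1,002.50       774.6807     6,197.4458
  Σ                    790.0963     6,257.1226
P = 790.0963; Macaulay duration = 6,257.1226 / 790.0963 = 7.91944 half-year periods = 3.95972 years.
Modified duration = D_Mac / (1 + y) = 3.95972 / 1.03275 = 3.83415 years.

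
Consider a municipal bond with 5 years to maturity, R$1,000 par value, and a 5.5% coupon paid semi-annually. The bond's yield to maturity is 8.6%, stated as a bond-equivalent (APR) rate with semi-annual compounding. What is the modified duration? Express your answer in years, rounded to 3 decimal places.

Periodic yield y = 0.043. First find Macaulay duration:
  t   CF        PV=CF/(1+0.043)^t    t·PV
  1        27.50        26.3663        26.3663
  2        27.50        25.2792        50.5585
  3        27.50        24.2371        72.7112
  4        27.50        23.2378        92.9513
  5        27.50        22.2798       111.3990
  6        27.50        21.3613       128.1676
  7        27.50        20.4806       143.3642
  8        27.50        19.6362       157.0899
  9        27.50        18.8267       169.4402
  10    1,027.50       674.4329     6,744.3290
  Σ                    876.1378     7,696.3769
P = 876.1378; Macaulay duration = 7,696.3769 / 876.1378 = 8.78444 half-year periods = 4.39222 years.
Modified duration = D_Mac / (1 + y) = 4.39222 / 1.043 = 4.21114 years.

4.211 years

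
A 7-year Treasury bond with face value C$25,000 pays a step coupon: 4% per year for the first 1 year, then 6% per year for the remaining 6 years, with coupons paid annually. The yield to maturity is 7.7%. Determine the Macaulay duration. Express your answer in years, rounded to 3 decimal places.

5.959 years

Periodic yield y = 0.077. Discount each cash flow and weight by its year:
  t   CF        PV=CF/(1+0.077)^t    t·PV
  1     1,000.00       928.5051       928.5051
  2     1,500.00     1,293.1826     2,586.3652
  3     1,500.00     1,200.7266     3,602.1799
  4     1,500.00     1,114.8808     4,459.5233
  5     1,500.00     1,035.1725     5,175.8627
  6     1,500.00       961.1630     5,766.9779
  7    26,500.00    15,766.5238   110,365.6666
  Σ                 22,300.1545   132,885.0808
Price P = Σ PV = 22,300.1545.
Macaulay duration = Σ(t·PV) / P = 132,885.0808 / 22,300.1545 = 5.95893 years.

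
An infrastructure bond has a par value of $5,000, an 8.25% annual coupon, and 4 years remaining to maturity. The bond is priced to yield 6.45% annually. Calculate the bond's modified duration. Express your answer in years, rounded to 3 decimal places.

3.363 years

Periodic yield y = 0.0645. First find Macaulay duration:
  t   CF        PV=CF/(1+0.0645)^t    t·PV
  1       412.50       387.5059       387.5059
  2       412.50       364.0262       728.0524
  3       412.50       341.9692     1,025.9075
  4     5,412.50     4,215.1715    16,860.6859
  Σ                  5,308.6727    19,002.1516
P = 5,308.6727; Macaulay duration = 19,002.1516 / 5,308.6727 = 3.57945 years.
Modified duration = D_Mac / (1 + y) = 3.57945 / 1.0645 = 3.36257 years.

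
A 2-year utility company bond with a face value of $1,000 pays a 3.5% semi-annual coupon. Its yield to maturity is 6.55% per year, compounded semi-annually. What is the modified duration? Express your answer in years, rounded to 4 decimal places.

1.8855 years

Periodic yield y = 0.03275. First find Macaulay duration:
  t   CF        PV=CF/(1+0.03275)^t    t·PV
  1        17.50        16.9450        16.9450
  2        17.50        16.4077        32.8154
  3        17.50        15.8874        47.6622
  4     1,017.50       894.4449     3,577.7797
  Σ                    943.6851     3,675.2023
P = 943.6851; Macaulay duration = 3,675.2023 / 943.6851 = 3.89452 half-year periods = 1.94726 years.
Modified duration = D_Mac / (1 + y) = 1.94726 / 1.03275 = 1.88551 years.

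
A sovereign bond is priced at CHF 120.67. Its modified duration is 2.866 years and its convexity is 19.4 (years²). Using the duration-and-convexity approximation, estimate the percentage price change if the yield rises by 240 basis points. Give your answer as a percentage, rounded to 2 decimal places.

Duration effect: -D_mod·Δy = -2.866 × (+0.024) = -0.068784
Convexity effect: ½·C·(Δy)² = 0.5 × 19.4 × (0.024)² = +0.0055872
ΔP/P ≈ -0.068784 + 0.0055872 = -0.0631968
= -6.31968%.

-6.32%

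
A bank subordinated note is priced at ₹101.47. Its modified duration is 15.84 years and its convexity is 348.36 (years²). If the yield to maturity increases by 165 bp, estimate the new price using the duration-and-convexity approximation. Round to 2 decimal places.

₹79.76

Duration effect: -D_mod·Δy = -15.84 × (+0.0165) = -0.261360
Convexity effect: ½·C·(Δy)² = 0.5 × 348.36 × (0.0165)² = +0.047420505
ΔP/P ≈ -0.261360 + 0.047420505 = -0.213939495
New price ≈ 101.47 × (1 - 0.213939495) = 79.76155944235.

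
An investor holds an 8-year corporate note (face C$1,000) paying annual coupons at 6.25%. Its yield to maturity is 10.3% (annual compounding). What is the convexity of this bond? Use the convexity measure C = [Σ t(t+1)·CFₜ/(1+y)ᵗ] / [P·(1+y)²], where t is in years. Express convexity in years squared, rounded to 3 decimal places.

With y = 0.103:
  t   CF        PV=CF/(1+0.103)^t    t·PV        t(t+1)·PV
  1        62.50        56.6636        56.6636         113.3273
  2        62.50        51.3723       102.7446         308.2338
  3        62.50        46.5751       139.7252         558.9008
  4        62.50        42.2258       168.9032         844.5162
  5        62.50        38.2827       191.4135       1,148.4807
  6        62.50        34.7078       208.2467       1,457.7271
  7        62.50        31.4667       220.2670       1,762.1361
  8     1,062.50       484.9811     3,879.8490      34,918.6412
  Σ                    786.2751     4,967.8129      41,111.9632
P = 786.2751.
Convexity = Σ t(t+1)·PV / [P·(1+y)²] = 41,111.9632 / (786.2751 × 1.216609) = 42.97765.

42.978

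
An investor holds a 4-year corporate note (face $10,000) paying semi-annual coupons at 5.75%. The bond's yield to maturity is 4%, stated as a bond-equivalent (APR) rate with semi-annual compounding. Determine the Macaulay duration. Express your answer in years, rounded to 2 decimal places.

3.64 years

Periodic yield y = 0.02. Discount each cash flow and weight by its period:
  t   CF        PV=CF/(1+0.02)^t    t·PV
  1       287.50       281.8627       281.8627
  2       287.50       276.3360       552.6720
  3       287.50       270.9177       812.7530
  4       287.50       265.6056     1,062.4222
  5       287.50       260.3976     1,301.9880
  6       287.50       255.2918     1,531.7506
  7       287.50       250.2861     1,752.0024
  8    10,287.50     8,780.2822    70,242.2575
  Σ                 10,640.9796    77,537.7086
Price P = Σ PV = 10,640.9796.
Macaulay duration = Σ(t·PV) / P = 77,537.7086 / 10,640.9796 = 7.28671 half-year periods.
In years: 7.28671 / 2 = 3.64335 years.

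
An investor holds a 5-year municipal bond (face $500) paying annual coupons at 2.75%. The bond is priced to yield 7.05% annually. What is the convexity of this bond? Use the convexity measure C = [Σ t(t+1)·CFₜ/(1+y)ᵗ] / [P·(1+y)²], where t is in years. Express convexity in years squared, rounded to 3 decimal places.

With y = 0.0705:
  t   CF        PV=CF/(1+0.0705)^t    t·PV        t(t+1)·PV
  1        13.75        12.8445        12.8445          25.6889
  2        13.75        11.9986        23.9971          71.9914
  3        13.75        11.2084        33.6251         134.5005
  4        13.75        10.4702        41.8809         209.4045
  5       513.75       365.4420     1,827.2101      10,963.2604
  Σ                    411.9636     1,939.5577      11,404.8458
P = 411.9636.
Convexity = Σ t(t+1)·PV / [P·(1+y)²] = 11,404.8458 / (411.9636 × 1.145970) = 24.15779.

24.158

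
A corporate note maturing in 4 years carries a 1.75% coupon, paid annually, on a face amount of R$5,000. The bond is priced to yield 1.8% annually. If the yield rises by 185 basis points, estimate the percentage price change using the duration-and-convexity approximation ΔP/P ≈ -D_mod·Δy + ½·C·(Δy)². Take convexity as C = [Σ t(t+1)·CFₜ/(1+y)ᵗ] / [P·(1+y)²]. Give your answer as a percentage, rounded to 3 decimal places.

-6.765%

With y = 0.018:
  t   CF        PV=CF/(1+0.018)^t    t·PV        t(t+1)·PV
  1        87.50        85.9528        85.9528         171.9057
  2        87.50        84.4331       168.8661         506.5983
  3        87.50        82.9401       248.8204         995.2816
  4     5,087.50     4,737.1083    18,948.4330      94,742.1652
  Σ                  4,990.4343    19,452.0724      96,415.9508
P = 4,990.4343; D_Mac = 3.89787 yrs; D_mod = 3.82895 yrs; C = 18.64297.
Duration effect: -3.82895 × (+0.0185) = -0.070836
Convexity effect: 0.5 × 18.64297 × (0.0185)² = +0.0031903
ΔP/P ≈ -0.070836 + 0.0031903 = -0.067645 = -6.7645%.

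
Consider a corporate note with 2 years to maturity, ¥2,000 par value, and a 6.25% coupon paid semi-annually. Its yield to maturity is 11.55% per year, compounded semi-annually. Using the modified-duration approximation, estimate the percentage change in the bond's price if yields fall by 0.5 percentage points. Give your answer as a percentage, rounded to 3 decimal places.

+0.901%

Periodic yield y = 0.05775. Modified duration first:
  t   CF        PV=CF/(1+0.05775)^t    t·PV
  1        62.50        59.0877        59.0877
  2        62.50        55.8617       111.7233
  3        62.50        52.8118       158.4354
  4     2,062.50     1,647.6381     6,590.5523
  Σ                  1,815.3992     6,919.7987
P = 1,815.3992; D_Mac = 3.81172 half-year periods = 1.90586 yrs; D_mod = 1.90586/(1+0.05775) = 1.80181 yrs.
ΔP/P ≈ -D_mod · Δy = -1.80181 × (-0.005) = +0.009009 = +0.9009%.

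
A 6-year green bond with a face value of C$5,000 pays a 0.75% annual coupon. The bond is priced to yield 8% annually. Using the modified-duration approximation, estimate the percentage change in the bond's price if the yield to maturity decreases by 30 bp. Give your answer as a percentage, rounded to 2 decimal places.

+1.63%

Periodic yield y = 0.08. Modified duration first:
  t   CF        PV=CF/(1+0.08)^t    t·PV
  1        37.50        34.7222        34.7222
  2        37.50        32.1502        64.3004
  3        37.50        29.7687        89.3061
  4        37.50        27.5636       110.2545
  5        37.50        25.5219       127.6093
  6     5,037.50     3,174.4795    19,046.8770
  Σ                  3,324.2061    19,473.0696
P = 3,324.2061; D_Mac = 5.85796 yrs; D_mod = 5.85796/(1+0.08) = 5.42404 yrs.
ΔP/P ≈ -D_mod · Δy = -5.42404 × (-0.003) = +0.016272 = +1.6272%.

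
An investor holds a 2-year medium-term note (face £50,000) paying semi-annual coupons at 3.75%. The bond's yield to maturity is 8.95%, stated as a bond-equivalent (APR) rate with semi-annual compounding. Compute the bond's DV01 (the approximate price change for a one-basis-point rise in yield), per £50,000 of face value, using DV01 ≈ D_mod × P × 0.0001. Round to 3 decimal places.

Periodic yield y = 0.04475.
  t   CF        PV=CF/(1+0.04475)^t    t·PV
  1       937.50       897.3439       897.3439
  2       937.50       858.9077     1,717.8155
  3       937.50       822.1180     2,466.3539
  4    50,937.50    42,755.1177   171,020.4710
  Σ                 45,333.4873   176,101.9842
P = 45,333.4873; D_Mac = 3.88459 half-year periods = 1.94229 yrs; D_mod = 1.85910 yrs.
DV01 ≈ 1.85910 × 45,333.4873 × 0.0001 = 8.427949.

£8.428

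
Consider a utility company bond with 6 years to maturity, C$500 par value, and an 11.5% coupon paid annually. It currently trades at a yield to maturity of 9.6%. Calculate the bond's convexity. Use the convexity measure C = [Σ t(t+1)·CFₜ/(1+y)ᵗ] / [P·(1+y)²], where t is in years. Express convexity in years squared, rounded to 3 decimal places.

25.063

With y = 0.096:
  t   CF        PV=CF/(1+0.096)^t    t·PV        t(t+1)·PV
  1        57.50        52.4635        52.4635         104.9270
  2        57.50        47.8682        95.7363         287.2090
  3        57.50        43.6753       131.0260         524.1039
  4        57.50        39.8498       159.3990         796.9950
  5        57.50        36.3593       181.7963       1,090.7779
  6       557.50       321.6485     1,929.8911      13,509.2375
  Σ                    541.8645     2,550.3122      16,313.2504
P = 541.8645.
Convexity = Σ t(t+1)·PV / [P·(1+y)²] = 16,313.2504 / (541.8645 × 1.201216) = 25.06275.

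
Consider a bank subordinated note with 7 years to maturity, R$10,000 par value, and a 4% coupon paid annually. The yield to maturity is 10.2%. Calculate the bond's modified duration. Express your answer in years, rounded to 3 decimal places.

5.503 years

Periodic yield y = 0.102. First find Macaulay duration:
  t   CF        PV=CF/(1+0.102)^t    t·PV
  1       400.00       362.9764       362.9764
  2       400.00       329.3797       658.7594
  3       400.00       298.8926       896.6779
  4       400.00       271.2274     1,084.9097
  5       400.00       246.1229     1,230.6145
  6       400.00       223.3420     1,340.0521
  7    10,400.00     5,269.4123    36,885.8858
  Σ                  7,001.3533    42,459.8758
P = 7,001.3533; Macaulay duration = 42,459.8758 / 7,001.3533 = 6.06452 years.
Modified duration = D_Mac / (1 + y) = 6.06452 / 1.102 = 5.50320 years.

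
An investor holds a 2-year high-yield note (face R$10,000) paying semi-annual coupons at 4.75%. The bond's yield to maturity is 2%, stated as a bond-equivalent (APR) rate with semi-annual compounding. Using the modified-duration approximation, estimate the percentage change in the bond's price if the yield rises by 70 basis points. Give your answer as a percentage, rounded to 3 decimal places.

-1.340%

Periodic yield y = 0.01. Modified duration first:
  t   CF        PV=CF/(1+0.01)^t    t·PV
  1       237.50       235.1485       235.1485
  2       237.50       232.8203       465.6406
  3       237.50       230.5152       691.5455
  4    10,237.50     9,838.0363    39,352.1451
  Σ                 10,536.5203    40,744.4797
P = 10,536.5203; D_Mac = 3.86698 half-year periods = 1.93349 yrs; D_mod = 1.93349/(1+0.01) = 1.91434 yrs.
ΔP/P ≈ -D_mod · Δy = -1.91434 × (+0.007) = -0.013400 = -1.3400%.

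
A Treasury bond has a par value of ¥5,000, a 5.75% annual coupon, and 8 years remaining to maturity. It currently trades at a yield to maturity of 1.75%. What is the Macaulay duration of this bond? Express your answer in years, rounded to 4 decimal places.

6.8204 years

Periodic yield y = 0.0175. Discount each cash flow and weight by its year:
  t   CF        PV=CF/(1+0.0175)^t    t·PV
  1       287.50       282.5553       282.5553
  2       287.50       277.6956       555.3912
  3       287.50       272.9195       818.7586
  4       287.50       268.2256     1,072.9023
  5       287.50       263.6124     1,318.0618
  6       287.50       259.0785     1,554.4709
  7       287.50       254.6226     1,782.3581
  8     5,287.50     4,602.3012    36,818.4095
  Σ                  6,481.0106    44,202.9076
Price P = Σ PV = 6,481.0106.
Macaulay duration = Σ(t·PV) / P = 44,202.9076 / 6,481.0106 = 6.82037 years.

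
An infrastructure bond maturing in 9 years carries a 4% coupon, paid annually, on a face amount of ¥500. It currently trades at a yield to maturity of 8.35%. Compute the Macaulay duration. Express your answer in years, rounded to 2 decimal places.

7.48 years

Periodic yield y = 0.0835. Discount each cash flow and weight by its year:
  t   CF        PV=CF/(1+0.0835)^t    t·PV
  1        20.00        18.4587        18.4587
  2        20.00        17.0362        34.0724
  3        20.00        15.7233        47.1699
  4        20.00        14.5116        58.0463
  5        20.00        13.3932        66.9662
  6        20.00        12.3611        74.1665
  7        20.00        11.4085        79.8593
  8        20.00        10.5293        84.2342
  9       520.00       252.6638     2,273.9746
  Σ                    366.0856     2,736.9480
Price P = Σ PV = 366.0856.
Macaulay duration = Σ(t·PV) / P = 2,736.9480 / 366.0856 = 7.47625 years.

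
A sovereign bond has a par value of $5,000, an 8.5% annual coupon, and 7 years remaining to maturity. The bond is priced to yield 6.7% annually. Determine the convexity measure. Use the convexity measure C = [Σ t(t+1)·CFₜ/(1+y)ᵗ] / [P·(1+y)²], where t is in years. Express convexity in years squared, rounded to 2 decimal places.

With y = 0.067:
  t   CF        PV=CF/(1+0.067)^t    t·PV        t(t+1)·PV
  1       425.00       398.3130       398.3130         796.6261
  2       425.00       373.3018       746.6036       2,239.8108
  3       425.00       349.8611     1,049.5833       4,198.3333
  4       425.00       327.8923     1,311.5693       6,557.8465
  5       425.00       307.3030     1,536.5151       9,219.0907
  6       425.00       288.0066     1,728.0395      12,096.2765
  7     5,425.00     3,445.4726    24,118.3085     192,946.4683
  Σ                  5,490.1505    30,888.9324     228,054.4522
P = 5,490.1505.
Convexity = Σ t(t+1)·PV / [P·(1+y)²] = 228,054.4522 / (5,490.1505 × 1.138489) = 36.48593.

36.49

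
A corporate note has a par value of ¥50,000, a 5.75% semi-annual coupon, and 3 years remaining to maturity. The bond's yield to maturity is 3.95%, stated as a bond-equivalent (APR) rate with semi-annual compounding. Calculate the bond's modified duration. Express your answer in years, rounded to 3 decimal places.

Periodic yield y = 0.01975. First find Macaulay duration:
  t   CF        PV=CF/(1+0.01975)^t    t·PV
  1     1,437.50     1,409.6592     1,409.6592
  2     1,437.50     1,382.3577     2,764.7153
  3     1,437.50     1,355.5849     4,066.7546
  4     1,437.50     1,329.3306     5,317.3223
  5     1,437.50     1,303.5848     6,517.9239
  6    51,437.50    45,742.2548   274,453.5287
  Σ                 52,522.7719   294,529.9042
P = 52,522.7719; Macaulay duration = 294,529.9042 / 52,522.7719 = 5.60766 half-year periods = 2.80383 years.
Modified duration = D_Mac / (1 + y) = 2.80383 / 1.01975 = 2.74953 years.

2.750 years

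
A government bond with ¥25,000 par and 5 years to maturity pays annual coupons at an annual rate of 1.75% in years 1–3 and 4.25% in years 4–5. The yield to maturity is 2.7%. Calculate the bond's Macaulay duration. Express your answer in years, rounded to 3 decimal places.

4.812 years

Periodic yield y = 0.027. Discount each cash flow and weight by its year:
  t   CF        PV=CF/(1+0.027)^t    t·PV
  1       437.50       425.9981       425.9981
  2       437.50       414.7985       829.5970
  3       437.50       403.8934     1,211.6801
  4     1,062.50       955.0963     3,820.3852
  5    26,062.50    22,812.0258   114,060.1291
  Σ                 25,011.8120   120,347.7894
Price P = Σ PV = 25,011.8120.
Macaulay duration = Σ(t·PV) / P = 120,347.7894 / 25,011.8120 = 4.81164 years.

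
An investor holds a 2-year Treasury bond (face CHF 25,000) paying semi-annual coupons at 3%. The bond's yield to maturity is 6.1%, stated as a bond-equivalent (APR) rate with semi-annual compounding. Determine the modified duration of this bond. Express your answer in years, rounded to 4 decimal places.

1.8967 years

Periodic yield y = 0.0305. First find Macaulay duration:
  t   CF        PV=CF/(1+0.0305)^t    t·PV
  1       375.00       363.9010       363.9010
  2       375.00       353.1305       706.2611
  3       375.00       342.6788     1,028.0365
  4    25,375.00    22,501.6345    90,006.5381
  Σ                 23,561.3449    92,104.7367
P = 23,561.3449; Macaulay duration = 92,104.7367 / 23,561.3449 = 3.90915 half-year periods = 1.95457 years.
Modified duration = D_Mac / (1 + y) = 1.95457 / 1.0305 = 1.89672 years.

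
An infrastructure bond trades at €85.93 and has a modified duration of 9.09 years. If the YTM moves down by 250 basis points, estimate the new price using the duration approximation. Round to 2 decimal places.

Duration approximation: ΔP/P ≈ -D_mod · Δy = -9.09 × (-0.025) = +0.227250.
New price ≈ 85.93 × (1 + 0.227250) = 105.4575925.

€105.46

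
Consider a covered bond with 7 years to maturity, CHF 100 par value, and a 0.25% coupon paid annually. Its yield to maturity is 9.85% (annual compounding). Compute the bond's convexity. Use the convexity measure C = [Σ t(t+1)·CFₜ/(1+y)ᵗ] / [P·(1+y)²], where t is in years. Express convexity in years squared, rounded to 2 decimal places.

With y = 0.0985:
  t   CF        PV=CF/(1+0.0985)^t    t·PV        t(t+1)·PV
  1         0.25         0.2276         0.2276           0.4552
  2         0.25         0.2072         0.4144           1.2431
  3         0.25         0.1886         0.5658           2.2632
  4         0.25         0.1717         0.6868           3.4338
  5         0.25         0.1563         0.7815           4.6888
  6         0.25         0.1423         0.8537           5.9757
  7       100.25        51.9378       363.5649       2,908.5195
  Σ                     53.0315       367.0946       2,926.5792
P = 53.0315.
Convexity = Σ t(t+1)·PV / [P·(1+y)²] = 2,926.5792 / (53.0315 × 1.206702) = 45.73267.

45.73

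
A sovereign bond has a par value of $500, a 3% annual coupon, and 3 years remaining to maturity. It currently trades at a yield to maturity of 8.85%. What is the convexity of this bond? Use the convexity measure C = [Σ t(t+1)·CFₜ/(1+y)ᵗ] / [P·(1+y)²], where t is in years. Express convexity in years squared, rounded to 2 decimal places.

With y = 0.0885:
  t   CF        PV=CF/(1+0.0885)^t    t·PV        t(t+1)·PV
  1        15.00        13.7804        13.7804          27.5609
  2        15.00        12.6600        25.3200          75.9601
  3       515.00       399.3208     1,197.9624       4,791.8496
  Σ                    425.7612     1,237.0629       4,895.3705
P = 425.7612.
Convexity = Σ t(t+1)·PV / [P·(1+y)²] = 4,895.3705 / (425.7612 × 1.184832) = 9.70426.

9.70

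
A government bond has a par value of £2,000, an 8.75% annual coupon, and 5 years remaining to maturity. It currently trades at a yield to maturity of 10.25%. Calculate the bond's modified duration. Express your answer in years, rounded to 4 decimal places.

3.8399 years

Periodic yield y = 0.1025. First find Macaulay duration:
  t   CF        PV=CF/(1+0.1025)^t    t·PV
  1       175.00       158.7302       158.7302
  2       175.00       143.9729       287.9459
  3       175.00       130.5877       391.7631
  4       175.00       118.4469       473.7876
  5     2,175.00     1,335.2613     6,676.3066
  Σ                  1,886.9990     7,988.5333
P = 1,886.9990; Macaulay duration = 7,988.5333 / 1,886.9990 = 4.23346 years.
Modified duration = D_Mac / (1 + y) = 4.23346 / 1.1025 = 3.83987 years.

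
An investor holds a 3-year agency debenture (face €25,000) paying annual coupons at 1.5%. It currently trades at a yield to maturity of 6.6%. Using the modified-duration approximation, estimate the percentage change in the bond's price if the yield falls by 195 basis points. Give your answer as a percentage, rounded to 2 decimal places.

+5.40%

Periodic yield y = 0.066. Modified duration first:
  t   CF        PV=CF/(1+0.066)^t    t·PV
  1       375.00       351.7824       351.7824
  2       375.00       330.0022       660.0044
  3    25,375.00    20,947.6079    62,842.8238
  Σ                 21,629.3925    63,854.6106
P = 21,629.3925; D_Mac = 2.95221 yrs; D_mod = 2.95221/(1+0.066) = 2.76943 yrs.
ΔP/P ≈ -D_mod · Δy = -2.76943 × (-0.0195) = +0.054004 = +5.4004%.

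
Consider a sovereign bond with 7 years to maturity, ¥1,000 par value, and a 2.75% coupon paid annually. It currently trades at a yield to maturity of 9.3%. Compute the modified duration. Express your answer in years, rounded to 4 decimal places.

5.7803 years

Periodic yield y = 0.093. First find Macaulay duration:
  t   CF        PV=CF/(1+0.093)^t    t·PV
  1        27.50        25.1601        25.1601
  2        27.50        23.0193        46.0386
  3        27.50        21.0607        63.1820
  4        27.50        19.2687        77.0747
  5        27.50        17.6292        88.1459
  6        27.50        16.1292        96.7750
  7     1,027.50       551.3669     3,859.5684
  Σ                    673.6340     4,255.9446
P = 673.6340; Macaulay duration = 4,255.9446 / 673.6340 = 6.31789 years.
Modified duration = D_Mac / (1 + y) = 6.31789 / 1.093 = 5.78032 years.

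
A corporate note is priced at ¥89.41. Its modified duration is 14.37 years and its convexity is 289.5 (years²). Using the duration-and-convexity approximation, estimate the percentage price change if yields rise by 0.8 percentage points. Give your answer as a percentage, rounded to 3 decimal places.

-10.570%

Duration effect: -D_mod·Δy = -14.37 × (+0.008) = -0.114960
Convexity effect: ½·C·(Δy)² = 0.5 × 289.5 × (0.008)² = +0.0092640
ΔP/P ≈ -0.114960 + 0.0092640 = -0.105696
= -10.5696%.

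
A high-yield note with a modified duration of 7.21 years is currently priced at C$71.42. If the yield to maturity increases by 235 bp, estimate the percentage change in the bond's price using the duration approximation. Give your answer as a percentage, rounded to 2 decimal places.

-16.94%

Duration approximation: ΔP/P ≈ -D_mod · Δy = -7.21 × (+0.0235) = -0.169435.
As a percentage: -16.9435%.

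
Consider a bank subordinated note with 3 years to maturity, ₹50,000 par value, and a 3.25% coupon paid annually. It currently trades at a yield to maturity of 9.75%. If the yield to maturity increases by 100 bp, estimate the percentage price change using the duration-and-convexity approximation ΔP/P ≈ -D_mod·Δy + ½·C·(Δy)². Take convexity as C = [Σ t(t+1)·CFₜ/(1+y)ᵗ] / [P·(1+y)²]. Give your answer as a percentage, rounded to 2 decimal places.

-2.59%

With y = 0.0975:
  t   CF        PV=CF/(1+0.0975)^t    t·PV        t(t+1)·PV
  1     1,625.00     1,480.6378     1,480.6378       2,961.2756
  2     1,625.00     1,349.1005     2,698.2010       8,094.6031
  3    51,625.00    39,052.2875   117,156.8625     468,627.4500
  Σ                 41,882.0258   121,335.7013     479,683.3287
P = 41,882.0258; D_Mac = 2.89708 yrs; D_mod = 2.63971 yrs; C = 9.50863.
Duration effect: -2.63971 × (+0.01) = -0.026397
Convexity effect: 0.5 × 9.50863 × (0.01)² = +0.0004754
ΔP/P ≈ -0.026397 + 0.0004754 = -0.025922 = -2.5922%.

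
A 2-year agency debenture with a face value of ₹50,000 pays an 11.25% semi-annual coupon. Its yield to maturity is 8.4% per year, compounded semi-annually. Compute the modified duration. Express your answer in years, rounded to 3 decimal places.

Periodic yield y = 0.042. First find Macaulay duration:
  t   CF        PV=CF/(1+0.042)^t    t·PV
  1     2,812.50     2,699.1363     2,699.1363
  2     2,812.50     2,590.3419     5,180.6838
  3     2,812.50     2,485.9327     7,457.7982
  4    52,812.50    44,798.7453   179,194.9811
  Σ                 52,574.1562   194,532.5994
P = 52,574.1562; Macaulay duration = 194,532.5994 / 52,574.1562 = 3.70016 half-year periods = 1.85008 years.
Modified duration = D_Mac / (1 + y) = 1.85008 / 1.042 = 1.77551 years.

1.776 years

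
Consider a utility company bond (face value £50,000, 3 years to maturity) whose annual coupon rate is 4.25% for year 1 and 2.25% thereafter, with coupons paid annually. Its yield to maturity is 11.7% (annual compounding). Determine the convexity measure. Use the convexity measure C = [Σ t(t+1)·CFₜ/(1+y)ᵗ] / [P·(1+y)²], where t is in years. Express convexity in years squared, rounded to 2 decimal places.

9.12

With y = 0.117:
  t   CF        PV=CF/(1+0.117)^t    t·PV        t(t+1)·PV
  1     2,125.00     1,902.4172     1,902.4172       3,804.8344
  2     1,125.00       901.6670     1,803.3340       5,410.0020
  3    51,125.00    36,683.7565   110,051.2694     440,205.0776
  Σ                 39,487.8407   113,757.0206     449,419.9140
P = 39,487.8407.
Convexity = Σ t(t+1)·PV / [P·(1+y)²] = 449,419.9140 / (39,487.8407 × 1.247689) = 9.12184.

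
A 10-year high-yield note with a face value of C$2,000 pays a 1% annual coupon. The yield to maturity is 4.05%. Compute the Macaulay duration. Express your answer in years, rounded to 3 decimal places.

9.482 years

Periodic yield y = 0.0405. Discount each cash flow and weight by its year:
  t   CF        PV=CF/(1+0.0405)^t    t·PV
  1        20.00        19.2215        19.2215
  2        20.00        18.4734        36.9467
  3        20.00        17.7543        53.2629
  4        20.00        17.0632        68.2530
  5        20.00        16.3991        81.9954
  6        20.00        15.7608        94.5646
  7        20.00        15.1473       106.0311
  8        20.00        14.5577       116.4617
  9        20.00        13.9911       125.9197
  10    2,020.00     1,358.0962    13,580.9617
  Σ                  1,506.4646    14,283.6185
Price P = Σ PV = 1,506.4646.
Macaulay duration = Σ(t·PV) / P = 14,283.6185 / 1,506.4646 = 9.48155 years.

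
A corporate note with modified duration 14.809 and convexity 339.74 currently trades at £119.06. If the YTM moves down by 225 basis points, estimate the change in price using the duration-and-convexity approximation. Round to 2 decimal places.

+£49.91

Duration effect: -D_mod·Δy = -14.809 × (-0.0225) = +0.3332025
Convexity effect: ½·C·(Δy)² = 0.5 × 339.74 × (-0.0225)² = +0.0859966875
ΔP/P ≈ +0.3332025 + 0.0859966875 = +0.4191991875
ΔP ≈ 119.06 × (+0.4191991875) = +49.90985526375.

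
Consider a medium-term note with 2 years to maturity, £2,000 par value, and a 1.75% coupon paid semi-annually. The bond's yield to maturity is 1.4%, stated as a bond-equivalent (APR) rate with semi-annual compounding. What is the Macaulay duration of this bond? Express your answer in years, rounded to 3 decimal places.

1.974 years

Periodic yield y = 0.007. Discount each cash flow and weight by its period:
  t   CF        PV=CF/(1+0.007)^t    t·PV
  1        17.50        17.3784        17.3784
  2        17.50        17.2575        34.5151
  3        17.50        17.1376        51.4128
  4     2,017.50     1,961.9849     7,847.9396
  Σ                  2,013.7584     7,951.2458
Price P = Σ PV = 2,013.7584.
Macaulay duration = Σ(t·PV) / P = 7,951.2458 / 2,013.7584 = 3.94846 half-year periods.
In years: 3.94846 / 2 = 1.97423 years.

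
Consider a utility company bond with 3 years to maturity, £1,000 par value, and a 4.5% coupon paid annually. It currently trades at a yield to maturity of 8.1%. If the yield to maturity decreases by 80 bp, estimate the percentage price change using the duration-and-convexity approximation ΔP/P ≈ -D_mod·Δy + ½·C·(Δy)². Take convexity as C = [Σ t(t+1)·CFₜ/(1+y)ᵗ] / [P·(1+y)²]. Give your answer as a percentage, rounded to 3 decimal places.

With y = 0.081:
  t   CF        PV=CF/(1+0.081)^t    t·PV        t(t+1)·PV
  1        45.00        41.6281        41.6281          83.2562
  2        45.00        38.5089        77.0178         231.0534
  3     1,045.00       827.2546     2,481.7639       9,927.0556
  Σ                    907.3917     2,600.4098      10,241.3653
P = 907.3917; D_Mac = 2.86581 yrs; D_mod = 2.65107 yrs; C = 9.65854.
Duration effect: -2.65107 × (-0.008) = +0.021209
Convexity effect: 0.5 × 9.65854 × (-0.008)² = +0.0003091
ΔP/P ≈ +0.021209 + 0.0003091 = +0.021518 = +2.1518%.

+2.152%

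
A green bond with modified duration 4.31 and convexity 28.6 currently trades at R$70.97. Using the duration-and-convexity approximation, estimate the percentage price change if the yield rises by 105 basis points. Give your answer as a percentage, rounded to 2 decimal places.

Duration effect: -D_mod·Δy = -4.31 × (+0.0105) = -0.045255
Convexity effect: ½·C·(Δy)² = 0.5 × 28.6 × (0.0105)² = +0.001576575
ΔP/P ≈ -0.045255 + 0.001576575 = -0.043678425
= -4.3678425%.

-4.37%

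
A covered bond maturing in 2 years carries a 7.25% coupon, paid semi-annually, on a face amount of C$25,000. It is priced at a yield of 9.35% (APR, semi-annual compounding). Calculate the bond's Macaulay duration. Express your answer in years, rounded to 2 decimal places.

1.90 years

Periodic yield y = 0.04675. Discount each cash flow and weight by its period:
  t   CF        PV=CF/(1+0.04675)^t    t·PV
  1       906.25       865.7750       865.7750
  2       906.25       827.1077     1,654.2155
  3       906.25       790.1674     2,370.5022
  4    25,906.25    21,579.0675    86,316.2701
  Σ                 24,062.1177    91,206.7628
Price P = Σ PV = 24,062.1177.
Macaulay duration = Σ(t·PV) / P = 91,206.7628 / 24,062.1177 = 3.79047 half-year periods.
In years: 3.79047 / 2 = 1.89524 years.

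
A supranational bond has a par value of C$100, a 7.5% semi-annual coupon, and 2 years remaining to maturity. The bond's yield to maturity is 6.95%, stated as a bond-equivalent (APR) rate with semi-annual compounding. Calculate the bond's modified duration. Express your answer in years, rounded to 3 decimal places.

Periodic yield y = 0.03475. First find Macaulay duration:
  t   CF        PV=CF/(1+0.03475)^t    t·PV
  1         3.75         3.6241         3.6241
  2         3.75         3.5024         7.0047
  3         3.75         3.3847        10.1542
  4       103.75        90.4995       361.9982
  Σ                    101.0107       382.7811
P = 101.0107; Macaulay duration = 382.7811 / 101.0107 = 3.78951 half-year periods = 1.89476 years.
Modified duration = D_Mac / (1 + y) = 1.89476 / 1.03475 = 1.83112 years.

1.831 years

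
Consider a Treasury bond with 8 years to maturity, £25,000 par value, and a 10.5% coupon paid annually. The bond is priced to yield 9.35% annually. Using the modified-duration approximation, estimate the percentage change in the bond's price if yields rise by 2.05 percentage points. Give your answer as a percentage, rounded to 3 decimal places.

-10.985%

Periodic yield y = 0.0935. Modified duration first:
  t   CF        PV=CF/(1+0.0935)^t    t·PV
  1     2,625.00     2,400.5487     2,400.5487
  2     2,625.00     2,195.2892     4,390.5783
  3     2,625.00     2,007.5804     6,022.7412
  4     2,625.00     1,835.9217     7,343.6869
  5     2,625.00     1,678.9408     8,394.7038
  6     2,625.00     1,535.3825     9,212.2949
  7     2,625.00     1,404.0992     9,828.6945
  8    27,625.00    13,513.0066   108,104.0525
  Σ                 26,570.7690   155,697.3008
P = 26,570.7690; D_Mac = 5.85972 yrs; D_mod = 5.85972/(1+0.0935) = 5.35868 yrs.
ΔP/P ≈ -D_mod · Δy = -5.35868 × (+0.0205) = -0.109853 = -10.9853%.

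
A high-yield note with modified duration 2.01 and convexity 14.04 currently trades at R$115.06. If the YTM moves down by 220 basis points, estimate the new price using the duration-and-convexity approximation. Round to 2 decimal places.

Duration effect: -D_mod·Δy = -2.01 × (-0.022) = +0.044220
Convexity effect: ½·C·(Δy)² = 0.5 × 14.04 × (-0.022)² = +0.00339768
ΔP/P ≈ +0.044220 + 0.00339768 = +0.04761768
New price ≈ 115.06 × (1 + 0.04761768) = 120.5388902608.

R$120.54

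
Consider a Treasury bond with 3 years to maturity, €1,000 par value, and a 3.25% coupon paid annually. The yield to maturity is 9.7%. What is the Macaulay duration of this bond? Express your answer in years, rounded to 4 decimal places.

Periodic yield y = 0.097. Discount each cash flow and weight by its year:
  t   CF        PV=CF/(1+0.097)^t    t·PV
  1        32.50        29.6263        29.6263
  2        32.50        27.0066        54.0132
  3     1,032.50       782.1142     2,346.3426
  Σ                    838.7471     2,429.9821
Price P = Σ PV = 838.7471.
Macaulay duration = Σ(t·PV) / P = 2,429.9821 / 838.7471 = 2.89716 years.

2.8972 years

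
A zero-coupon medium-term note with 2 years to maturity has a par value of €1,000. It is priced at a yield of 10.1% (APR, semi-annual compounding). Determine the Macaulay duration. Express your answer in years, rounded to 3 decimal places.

A zero-coupon bond has a single cash flow at maturity, so its Macaulay duration equals its maturity: 2 years.
(Equivalently: 4 semi-annual periods ÷ 2 = 2 years.)

2.000 years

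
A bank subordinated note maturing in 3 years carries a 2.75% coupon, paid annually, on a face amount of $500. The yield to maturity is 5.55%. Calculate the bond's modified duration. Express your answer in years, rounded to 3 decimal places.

Periodic yield y = 0.0555. First find Macaulay duration:
  t   CF        PV=CF/(1+0.0555)^t    t·PV
  1        13.75        13.0270        13.0270
  2        13.75        12.3420        24.6840
  3       513.75       436.8950     1,310.6851
  Σ                    462.2641     1,348.3962
P = 462.2641; Macaulay duration = 1,348.3962 / 462.2641 = 2.91694 years.
Modified duration = D_Mac / (1 + y) = 2.91694 / 1.0555 = 2.76356 years.

2.764 years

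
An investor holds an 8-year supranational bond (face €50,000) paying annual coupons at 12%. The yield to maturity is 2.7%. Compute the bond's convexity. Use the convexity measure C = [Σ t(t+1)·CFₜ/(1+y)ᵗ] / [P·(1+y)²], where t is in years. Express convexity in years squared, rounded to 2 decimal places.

With y = 0.027:
  t   CF        PV=CF/(1+0.027)^t    t·PV        t(t+1)·PV
  1     6,000.00     5,842.2590     5,842.2590      11,684.5180
  2     6,000.00     5,688.6651    11,377.3301      34,131.9903
  3     6,000.00     5,539.1091    16,617.3273      66,469.3093
  4     6,000.00     5,393.4850    21,573.9400     107,869.7002
  5     6,000.00     5,251.6894    26,258.4470     157,550.6819
  6     6,000.00     5,113.6216    30,681.7297     214,772.1077
  7     6,000.00     4,979.1837    34,854.2856     278,834.2846
  8    56,000.00    45,250.6142   362,004.9135   3,258,044.2212
  Σ                 83,058.6270   509,210.2322   4,129,356.8131
P = 83,058.6270.
Convexity = Σ t(t+1)·PV / [P·(1+y)²] = 4,129,356.8131 / (83,058.6270 × 1.054729) = 47.13644.

47.14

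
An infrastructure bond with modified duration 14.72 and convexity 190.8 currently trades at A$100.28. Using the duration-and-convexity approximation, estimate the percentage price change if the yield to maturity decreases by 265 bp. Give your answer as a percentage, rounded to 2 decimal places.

Duration effect: -D_mod·Δy = -14.72 × (-0.0265) = +0.390080
Convexity effect: ½·C·(Δy)² = 0.5 × 190.8 × (-0.0265)² = +0.06699465
ΔP/P ≈ +0.390080 + 0.06699465 = +0.45707465
= +45.707465%.

+45.71%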